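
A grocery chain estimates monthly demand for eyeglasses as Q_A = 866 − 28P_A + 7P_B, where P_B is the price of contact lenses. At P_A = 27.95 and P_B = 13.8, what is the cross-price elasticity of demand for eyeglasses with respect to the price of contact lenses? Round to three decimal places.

0.537

At P_A = 27.95 and P_B = 13.8: Q_A = 180.
∂Q_A/∂P_B = 7.
ε = (∂Q_A/∂P_B)(P_B/Q_A) = 7 × (13.8/180) ≈ 0.537.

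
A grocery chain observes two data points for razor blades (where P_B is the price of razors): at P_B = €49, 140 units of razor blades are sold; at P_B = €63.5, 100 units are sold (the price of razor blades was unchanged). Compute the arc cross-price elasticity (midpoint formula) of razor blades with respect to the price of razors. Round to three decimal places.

-1.293

ΔQ_A = 100 − 140 = -40; ΔP_B = 63.5 − 49 = 14.5.
Midpoints: Q̄_A = 120.0, P̄_B = 56.25.
ε = (ΔQ_A/Q̄_A)/(ΔP_B/P̄_B) = (-40/120.0)/(14.5/56.25) ≈ -1.293.
ε < 0: razor blades and razors are complements.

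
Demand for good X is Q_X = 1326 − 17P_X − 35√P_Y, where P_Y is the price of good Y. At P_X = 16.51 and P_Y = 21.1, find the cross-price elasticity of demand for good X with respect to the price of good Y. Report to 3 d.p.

At P_X = 16.51 and P_Y = 21.1: Q_X = 884.558.
∂Q_X/∂P_Y = -35/(2√P_Y) = -35/(2√21.1) = -3.8098.
ε = (∂Q_X/∂P_Y)(P_Y/Q_X) = -3.8098 × (21.1/884.558) ≈ -0.091.
ε < 0: complements.

-0.091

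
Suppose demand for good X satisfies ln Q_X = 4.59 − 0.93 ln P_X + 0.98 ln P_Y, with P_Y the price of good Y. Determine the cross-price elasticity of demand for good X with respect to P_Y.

0.98

In a log-linear (constant-elasticity) demand function, the coefficient on ln P_Y is the cross-price elasticity.
ε = 0.98. Positive, so good X and good Y are substitutes.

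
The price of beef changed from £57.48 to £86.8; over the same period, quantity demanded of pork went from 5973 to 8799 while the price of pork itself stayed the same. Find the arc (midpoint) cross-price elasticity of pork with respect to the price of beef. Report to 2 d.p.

ΔQ_A = 8799 − 5973 = 2826; ΔP_B = 86.8 − 57.48 = 29.32.
Midpoints: Q̄_A = 7386.0, P̄_B = 72.14.
ε = (ΔQ_A/Q̄_A)/(ΔP_B/P̄_B) = (2826/7386.0)/(29.32/72.14) ≈ 0.94.

0.94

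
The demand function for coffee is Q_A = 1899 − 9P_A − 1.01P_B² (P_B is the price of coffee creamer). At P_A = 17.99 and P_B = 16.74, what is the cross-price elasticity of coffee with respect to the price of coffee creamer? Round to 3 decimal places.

At P_A = 17.99 and P_B = 16.74: Q_A = 1454.060.
∂Q_A/∂P_B = -2.02P_B = -2.02(16.74) = -33.8148.
ε = (∂Q_A/∂P_B)(P_B/Q_A) = -33.8148 × (16.74/1454.060) ≈ -0.389.

-0.389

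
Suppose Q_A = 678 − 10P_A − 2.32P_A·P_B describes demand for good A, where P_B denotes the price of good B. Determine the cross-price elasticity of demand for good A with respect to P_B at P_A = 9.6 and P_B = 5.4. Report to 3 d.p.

-0.260

At P_A = 9.6 and P_B = 5.4: Q_A = 461.731.
∂Q_A/∂P_B = -2.32P_A = -2.32(9.6) = -22.2720.
ε = (∂Q_A/∂P_B)(P_B/Q_A) = -22.2720 × (5.4/461.731) ≈ -0.260.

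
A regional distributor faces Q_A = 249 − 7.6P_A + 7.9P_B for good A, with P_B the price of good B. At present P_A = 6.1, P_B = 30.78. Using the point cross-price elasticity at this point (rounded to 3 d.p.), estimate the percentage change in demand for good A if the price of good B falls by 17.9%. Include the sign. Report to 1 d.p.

-9.8%

At P_A = 6.1, P_B = 30.78: Q_A = 445.802.
∂Q_A/∂P_B = 7.9.
ε = (∂Q_A/∂P_B)(P_B/Q_A) = 7.9000 × 30.78/445.802 ≈ 0.545.
%ΔQ_A ≈ ε × %ΔP_B = 0.545 × (-17.9%) = -9.8%.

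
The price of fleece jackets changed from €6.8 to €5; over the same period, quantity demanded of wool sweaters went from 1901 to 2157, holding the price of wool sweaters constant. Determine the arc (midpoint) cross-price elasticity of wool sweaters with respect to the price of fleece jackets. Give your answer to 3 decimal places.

-0.414

ΔQ_A = 2157 − 1901 = 256; ΔP_B = 5 − 6.8 = -1.8.
Midpoints: Q̄_A = 2029.0, P̄_B = 5.90.
ε = (ΔQ_A/Q̄_A)/(ΔP_B/P̄_B) = (256/2029.0)/(-1.8/5.90) ≈ -0.414.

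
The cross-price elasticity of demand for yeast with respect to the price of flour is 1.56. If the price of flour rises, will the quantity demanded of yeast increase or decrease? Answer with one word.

ε > 0 and the price of flour rises, so the quantity of yeast moves in the same direction: it increases.

increase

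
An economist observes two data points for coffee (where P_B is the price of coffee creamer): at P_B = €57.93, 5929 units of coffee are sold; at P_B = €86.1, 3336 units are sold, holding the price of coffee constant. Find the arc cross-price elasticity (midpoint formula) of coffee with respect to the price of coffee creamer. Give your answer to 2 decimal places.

-1.43

ΔQ_A = 3336 − 5929 = -2593; ΔP_B = 86.1 − 57.93 = 28.17.
Midpoints: Q̄_A = 4632.5, P̄_B = 72.02.
ε = (ΔQ_A/Q̄_A)/(ΔP_B/P̄_B) = (-2593/4632.5)/(28.17/72.02) ≈ -1.43.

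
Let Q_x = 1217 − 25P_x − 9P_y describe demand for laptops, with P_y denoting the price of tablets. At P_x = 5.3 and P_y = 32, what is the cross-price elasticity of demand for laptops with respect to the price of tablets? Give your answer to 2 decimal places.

At P_x = 5.3 and P_y = 32: Q_x = 796.5.
∂Q_x/∂P_y = -9.
ε = (∂Q_x/∂P_y)(P_y/Q_x) = -9 × (32/796.5) ≈ -0.36.
Since ε < 0, laptops and tablets are complements.

-0.36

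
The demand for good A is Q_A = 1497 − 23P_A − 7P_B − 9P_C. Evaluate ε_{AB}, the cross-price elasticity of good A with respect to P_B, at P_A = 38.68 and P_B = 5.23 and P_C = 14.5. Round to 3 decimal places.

-0.083

At P_A = 38.68 and P_B = 5.23 and P_C = 14.5: Q_A = 440.25.
∂Q_A/∂P_B = -7.
ε = (∂Q_A/∂P_B)(P_B/Q_A) = -7 × (5.23/440.25) ≈ -0.083.
Since ε < 0, good A and good B are complements.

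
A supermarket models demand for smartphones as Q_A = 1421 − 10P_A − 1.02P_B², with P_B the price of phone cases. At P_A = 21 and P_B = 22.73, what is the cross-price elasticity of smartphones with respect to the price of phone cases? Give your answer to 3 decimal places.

At P_A = 21 and P_B = 22.73: Q_A = 684.014.
∂Q_A/∂P_B = -2.04P_B = -2.04(22.73) = -46.3692.
ε = (∂Q_A/∂P_B)(P_B/Q_A) = -46.3692 × (22.73/684.014) ≈ -1.541.

-1.541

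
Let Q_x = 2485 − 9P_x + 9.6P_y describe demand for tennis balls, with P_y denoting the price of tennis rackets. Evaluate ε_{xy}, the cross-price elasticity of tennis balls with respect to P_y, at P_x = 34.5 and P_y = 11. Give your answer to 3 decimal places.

At P_x = 34.5 and P_y = 11: Q_x = 2280.1.
∂Q_x/∂P_y = 9.6.
ε = (∂Q_x/∂P_y)(P_y/Q_x) = 9.6 × (11/2280.1) ≈ 0.046.

0.046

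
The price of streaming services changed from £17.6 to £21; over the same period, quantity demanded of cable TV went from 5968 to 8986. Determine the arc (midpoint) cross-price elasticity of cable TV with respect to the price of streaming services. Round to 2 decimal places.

2.29

ΔQ_A = 8986 − 5968 = 3018; ΔP_B = 21 − 17.6 = 3.4.
Midpoints: Q̄_A = 7477.0, P̄_B = 19.30.
ε = (ΔQ_A/Q̄_A)/(ΔP_B/P̄_B) = (3018/7477.0)/(3.4/19.30) ≈ 2.29.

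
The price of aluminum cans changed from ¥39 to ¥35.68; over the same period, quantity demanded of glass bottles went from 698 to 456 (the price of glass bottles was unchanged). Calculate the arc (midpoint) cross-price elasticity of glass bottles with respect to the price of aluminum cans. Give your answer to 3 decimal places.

ΔQ_A = 456 − 698 = -242; ΔP_B = 35.68 − 39 = -3.32.
Midpoints: Q̄_A = 577.0, P̄_B = 37.34.
ε = (ΔQ_A/Q̄_A)/(ΔP_B/P̄_B) = (-242/577.0)/(-3.32/37.34) ≈ 4.717.
ε > 0: glass bottles and aluminum cans are substitutes.

4.717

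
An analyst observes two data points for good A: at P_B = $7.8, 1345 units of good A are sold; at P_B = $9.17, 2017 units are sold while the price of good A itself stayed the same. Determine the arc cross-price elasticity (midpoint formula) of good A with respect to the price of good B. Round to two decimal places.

ΔQ_A = 2017 − 1345 = 672; ΔP_B = 9.17 − 7.8 = 1.37.
Midpoints: Q̄_A = 1681.0, P̄_B = 8.48.
ε = (ΔQ_A/Q̄_A)/(ΔP_B/P̄_B) = (672/1681.0)/(1.37/8.48) ≈ 2.48.
ε > 0: good A and good B are substitutes.

2.48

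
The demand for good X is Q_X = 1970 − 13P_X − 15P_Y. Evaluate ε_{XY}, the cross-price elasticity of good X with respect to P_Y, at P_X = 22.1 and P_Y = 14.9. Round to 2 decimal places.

At P_X = 22.1 and P_Y = 14.9: Q_X = 1459.2.
∂Q_X/∂P_Y = -15.
ε = (∂Q_X/∂P_Y)(P_Y/Q_X) = -15 × (14.9/1459.2) ≈ -0.15.

-0.15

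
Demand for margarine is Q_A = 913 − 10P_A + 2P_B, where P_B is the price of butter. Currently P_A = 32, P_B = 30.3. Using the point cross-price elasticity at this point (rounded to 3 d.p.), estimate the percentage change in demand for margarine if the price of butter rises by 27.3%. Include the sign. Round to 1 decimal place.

2.5%

At P_A = 32, P_B = 30.3: Q_A = 653.6.
∂Q_A/∂P_B = 2.
ε = (∂Q_A/∂P_B)(P_B/Q_A) = 2.0000 × 30.3/653.6 ≈ 0.093.
%ΔQ_A ≈ ε × %ΔP_B = 0.093 × (27.3%) = 2.5%.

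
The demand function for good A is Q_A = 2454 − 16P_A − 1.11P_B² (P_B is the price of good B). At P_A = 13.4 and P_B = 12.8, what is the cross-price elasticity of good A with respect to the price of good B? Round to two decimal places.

-0.18

At P_A = 13.4 and P_B = 12.8: Q_A = 2057.738.
∂Q_A/∂P_B = -2.22P_B = -2.22(12.8) = -28.4160.
ε = (∂Q_A/∂P_B)(P_B/Q_A) = -28.4160 × (12.8/2057.738) ≈ -0.18.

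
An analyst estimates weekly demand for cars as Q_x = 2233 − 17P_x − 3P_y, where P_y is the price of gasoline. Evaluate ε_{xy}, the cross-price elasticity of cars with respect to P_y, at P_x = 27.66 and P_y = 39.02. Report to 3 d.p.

At P_x = 27.66 and P_y = 39.02: Q_x = 1645.72.
∂Q_x/∂P_y = -3.
ε = (∂Q_x/∂P_y)(P_y/Q_x) = -3 × (39.02/1645.72) ≈ -0.071.

-0.071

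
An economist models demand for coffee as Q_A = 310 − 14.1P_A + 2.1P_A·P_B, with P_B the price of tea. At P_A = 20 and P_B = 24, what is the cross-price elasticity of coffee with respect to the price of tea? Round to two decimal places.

0.97

At P_A = 20 and P_B = 24: Q_A = 1036.
∂Q_A/∂P_B = 2.1P_A = 2.1(20) = 42.0000.
ε = (∂Q_A/∂P_B)(P_B/Q_A) = 42.0000 × (24/1036) ≈ 0.97.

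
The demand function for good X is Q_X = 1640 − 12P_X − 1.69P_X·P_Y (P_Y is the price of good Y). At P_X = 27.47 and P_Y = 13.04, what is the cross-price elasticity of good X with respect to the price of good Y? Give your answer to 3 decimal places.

At P_X = 27.47 and P_Y = 13.04: Q_X = 704.987.
∂Q_X/∂P_Y = -1.69P_X = -1.69(27.47) = -46.4243.
ε = (∂Q_X/∂P_Y)(P_Y/Q_X) = -46.4243 × (13.04/704.987) ≈ -0.859.

-0.859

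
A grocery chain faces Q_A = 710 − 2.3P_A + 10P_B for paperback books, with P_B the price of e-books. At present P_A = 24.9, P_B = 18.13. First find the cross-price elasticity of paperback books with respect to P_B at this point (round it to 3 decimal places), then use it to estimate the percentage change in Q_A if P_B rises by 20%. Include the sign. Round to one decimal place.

At P_A = 24.9, P_B = 18.13: Q_A = 834.03.
∂Q_A/∂P_B = 10.
ε = (∂Q_A/∂P_B)(P_B/Q_A) = 10.0000 × 18.13/834.03 ≈ 0.217.
%ΔQ_A ≈ ε × %ΔP_B = 0.217 × (20%) = 4.3%.

4.3%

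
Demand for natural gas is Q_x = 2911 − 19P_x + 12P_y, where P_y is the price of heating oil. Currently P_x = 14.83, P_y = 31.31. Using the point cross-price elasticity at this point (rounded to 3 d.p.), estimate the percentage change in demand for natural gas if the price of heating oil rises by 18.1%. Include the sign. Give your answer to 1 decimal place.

2.3%

At P_x = 14.83, P_y = 31.31: Q_x = 3004.95.
∂Q_x/∂P_y = 12.
ε = (∂Q_x/∂P_y)(P_y/Q_x) = 12.0000 × 31.31/3004.95 ≈ 0.125.
%ΔQ_x ≈ ε × %ΔP_y = 0.125 × (18.1%) = 2.3%.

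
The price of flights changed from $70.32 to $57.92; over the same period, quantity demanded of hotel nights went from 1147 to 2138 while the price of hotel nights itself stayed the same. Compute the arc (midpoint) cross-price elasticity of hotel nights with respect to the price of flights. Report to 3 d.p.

-3.120

ΔQ_A = 2138 − 1147 = 991; ΔP_B = 57.92 − 70.32 = -12.4.
Midpoints: Q̄_A = 1642.5, P̄_B = 64.12.
ε = (ΔQ_A/Q̄_A)/(ΔP_B/P̄_B) = (991/1642.5)/(-12.4/64.12) ≈ -3.120.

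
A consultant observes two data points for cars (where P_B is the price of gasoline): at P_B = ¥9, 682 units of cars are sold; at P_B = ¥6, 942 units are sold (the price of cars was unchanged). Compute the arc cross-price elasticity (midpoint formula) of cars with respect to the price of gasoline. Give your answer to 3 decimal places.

ΔQ_A = 942 − 682 = 260; ΔP_B = 6 − 9 = -3.
Midpoints: Q̄_A = 812.0, P̄_B = 7.50.
ε = (ΔQ_A/Q̄_A)/(ΔP_B/P̄_B) = (260/812.0)/(-3/7.50) ≈ -0.800.
ε < 0: cars and gasoline are complements.

-0.800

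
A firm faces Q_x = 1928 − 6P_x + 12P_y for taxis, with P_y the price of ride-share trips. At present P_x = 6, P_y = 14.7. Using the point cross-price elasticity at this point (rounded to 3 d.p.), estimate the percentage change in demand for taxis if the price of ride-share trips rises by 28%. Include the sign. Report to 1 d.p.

2.4%

At P_x = 6, P_y = 14.7: Q_x = 2068.4.
∂Q_x/∂P_y = 12.
ε = (∂Q_x/∂P_y)(P_y/Q_x) = 12.0000 × 14.7/2068.4 ≈ 0.085.
%ΔQ_x ≈ ε × %ΔP_y = 0.085 × (28%) = 2.4%.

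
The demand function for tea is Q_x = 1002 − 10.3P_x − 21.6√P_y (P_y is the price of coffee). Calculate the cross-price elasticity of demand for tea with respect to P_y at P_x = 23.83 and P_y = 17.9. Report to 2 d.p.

At P_x = 23.83 and P_y = 17.9: Q_x = 665.165.
∂Q_x/∂P_y = -21.6/(2√P_y) = -21.6/(2√17.9) = -2.5527.
ε = (∂Q_x/∂P_y)(P_y/Q_x) = -2.5527 × (17.9/665.165) ≈ -0.07.
ε < 0: complements.

-0.07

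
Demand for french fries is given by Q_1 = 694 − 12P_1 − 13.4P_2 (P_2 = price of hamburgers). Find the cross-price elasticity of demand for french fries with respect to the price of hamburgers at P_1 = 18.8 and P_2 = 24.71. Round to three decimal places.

At P_1 = 18.8 and P_2 = 24.71: Q_1 = 137.286.
∂Q_1/∂P_2 = -13.4.
ε = (∂Q_1/∂P_2)(P_2/Q_1) = -13.4 × (24.71/137.286) ≈ -2.412.
Since ε < 0, french fries and hamburgers are complements.

-2.412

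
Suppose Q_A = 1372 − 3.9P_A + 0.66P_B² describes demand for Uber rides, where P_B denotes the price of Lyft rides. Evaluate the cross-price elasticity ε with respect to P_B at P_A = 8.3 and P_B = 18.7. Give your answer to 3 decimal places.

At P_A = 8.3 and P_B = 18.7: Q_A = 1570.425.
∂Q_A/∂P_B = 1.32P_B = 1.32(18.7) = 24.6840.
ε = (∂Q_A/∂P_B)(P_B/Q_A) = 24.6840 × (18.7/1570.425) ≈ 0.294.
ε > 0: substitutes.

0.294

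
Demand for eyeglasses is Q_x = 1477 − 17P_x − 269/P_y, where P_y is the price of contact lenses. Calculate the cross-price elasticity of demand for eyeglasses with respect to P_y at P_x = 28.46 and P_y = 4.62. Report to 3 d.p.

0.062

At P_x = 28.46 and P_y = 4.62: Q_x = 934.955.
∂Q_x/∂P_y = 269/P_y² = 12.6028.
ε = (∂Q_x/∂P_y)(P_y/Q_x) = 12.6028 × (4.62/934.955) ≈ 0.062.
ε > 0: substitutes.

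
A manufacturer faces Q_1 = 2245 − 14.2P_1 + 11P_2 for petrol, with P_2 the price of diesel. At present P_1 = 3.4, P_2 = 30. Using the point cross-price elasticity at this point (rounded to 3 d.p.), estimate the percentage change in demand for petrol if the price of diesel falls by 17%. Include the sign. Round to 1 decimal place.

-2.2%

At P_1 = 3.4, P_2 = 30: Q_1 = 2526.72.
∂Q_1/∂P_2 = 11.
ε = (∂Q_1/∂P_2)(P_2/Q_1) = 11.0000 × 30/2526.72 ≈ 0.131.
%ΔQ_1 ≈ ε × %ΔP_2 = 0.131 × (-17%) = -2.2%.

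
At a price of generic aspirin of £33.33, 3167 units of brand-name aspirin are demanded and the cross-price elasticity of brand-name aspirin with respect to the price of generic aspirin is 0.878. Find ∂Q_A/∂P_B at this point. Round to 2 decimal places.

ε = (∂Q_A/∂P_B)·(P_B/Q_A) ⇒ ∂Q_A/∂P_B = ε·Q_A/P_B = 0.878 × 3167/33.33 ≈ 83.43.

83.43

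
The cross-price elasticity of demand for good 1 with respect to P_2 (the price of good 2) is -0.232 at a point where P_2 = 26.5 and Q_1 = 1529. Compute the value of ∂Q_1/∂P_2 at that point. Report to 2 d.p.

-13.39

ε = (∂Q_1/∂P_2)·(P_2/Q_1) ⇒ ∂Q_1/∂P_2 = ε·Q_1/P_2 = -0.232 × 1529/26.5 ≈ -13.39.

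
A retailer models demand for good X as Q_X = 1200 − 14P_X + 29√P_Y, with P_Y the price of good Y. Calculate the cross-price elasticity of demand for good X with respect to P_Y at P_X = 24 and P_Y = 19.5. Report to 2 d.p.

0.06

At P_X = 24 and P_Y = 19.5: Q_X = 992.061.
∂Q_X/∂P_Y = 29/(2√P_Y) = 29/(2√19.5) = 3.2836.
ε = (∂Q_X/∂P_Y)(P_Y/Q_X) = 3.2836 × (19.5/992.061) ≈ 0.06.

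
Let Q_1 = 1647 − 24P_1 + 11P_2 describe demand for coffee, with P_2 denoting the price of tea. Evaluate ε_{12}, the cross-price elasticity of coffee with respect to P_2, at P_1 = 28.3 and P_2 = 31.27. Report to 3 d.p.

0.262

At P_1 = 28.3 and P_2 = 31.27: Q_1 = 1311.77.
∂Q_1/∂P_2 = 11.
ε = (∂Q_1/∂P_2)(P_2/Q_1) = 11 × (31.27/1311.77) ≈ 0.262.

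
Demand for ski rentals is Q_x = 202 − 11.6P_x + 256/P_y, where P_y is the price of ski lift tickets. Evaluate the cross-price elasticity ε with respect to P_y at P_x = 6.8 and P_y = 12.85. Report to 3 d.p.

-0.139

At P_x = 6.8 and P_y = 12.85: Q_x = 143.042.
∂Q_x/∂P_y = −256/P_y² = -1.5504.
ε = (∂Q_x/∂P_y)(P_y/Q_x) = -1.5504 × (12.85/143.042) ≈ -0.139.
ε < 0: complements.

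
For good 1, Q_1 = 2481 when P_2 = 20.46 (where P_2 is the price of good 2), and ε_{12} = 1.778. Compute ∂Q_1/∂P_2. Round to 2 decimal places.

ε = (∂Q_1/∂P_2)·(P_2/Q_1) ⇒ ∂Q_1/∂P_2 = ε·Q_1/P_2 = 1.778 × 2481/20.46 ≈ 215.60.

215.60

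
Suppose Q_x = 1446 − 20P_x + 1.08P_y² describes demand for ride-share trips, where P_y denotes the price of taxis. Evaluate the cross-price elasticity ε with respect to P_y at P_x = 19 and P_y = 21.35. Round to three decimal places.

At P_x = 19 and P_y = 21.35: Q_x = 1558.288.
∂Q_x/∂P_y = 2.16P_y = 2.16(21.35) = 46.1160.
ε = (∂Q_x/∂P_y)(P_y/Q_x) = 46.1160 × (21.35/1558.288) ≈ 0.632.
ε > 0: substitutes.

0.632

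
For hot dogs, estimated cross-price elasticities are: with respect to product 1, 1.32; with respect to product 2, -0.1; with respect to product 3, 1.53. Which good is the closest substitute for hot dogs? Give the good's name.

Substitutes have ε > 0. Among the positive values, 1.53 (product 3) is largest.

product 3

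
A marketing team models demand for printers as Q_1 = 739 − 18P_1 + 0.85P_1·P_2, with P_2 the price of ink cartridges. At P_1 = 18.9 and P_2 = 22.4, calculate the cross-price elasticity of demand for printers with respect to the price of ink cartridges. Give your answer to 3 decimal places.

0.474

At P_1 = 18.9 and P_2 = 22.4: Q_1 = 758.656.
∂Q_1/∂P_2 = 0.85P_1 = 0.85(18.9) = 16.0650.
ε = (∂Q_1/∂P_2)(P_2/Q_1) = 16.0650 × (22.4/758.656) ≈ 0.474.
ε > 0: substitutes.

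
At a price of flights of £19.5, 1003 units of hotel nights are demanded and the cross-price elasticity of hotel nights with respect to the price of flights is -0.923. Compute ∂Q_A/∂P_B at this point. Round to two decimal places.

ε = (∂Q_A/∂P_B)·(P_B/Q_A) ⇒ ∂Q_A/∂P_B = ε·Q_A/P_B = -0.923 × 1003/19.5 ≈ -47.48.

-47.48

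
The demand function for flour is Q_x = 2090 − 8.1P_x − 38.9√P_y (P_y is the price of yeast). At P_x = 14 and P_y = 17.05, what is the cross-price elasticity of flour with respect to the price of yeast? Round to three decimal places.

At P_x = 14 and P_y = 17.05: Q_x = 1815.975.
∂Q_x/∂P_y = -38.9/(2√P_y) = -38.9/(2√17.05) = -4.7104.
ε = (∂Q_x/∂P_y)(P_y/Q_x) = -4.7104 × (17.05/1815.975) ≈ -0.044.
ε < 0: complements.

-0.044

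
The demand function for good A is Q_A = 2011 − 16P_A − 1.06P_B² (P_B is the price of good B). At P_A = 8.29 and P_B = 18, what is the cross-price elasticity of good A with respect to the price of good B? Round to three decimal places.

-0.448

At P_A = 8.29 and P_B = 18: Q_A = 1534.92.
∂Q_A/∂P_B = -2.12P_B = -2.12(18) = -38.1600.
ε = (∂Q_A/∂P_B)(P_B/Q_A) = -38.1600 × (18/1534.92) ≈ -0.448.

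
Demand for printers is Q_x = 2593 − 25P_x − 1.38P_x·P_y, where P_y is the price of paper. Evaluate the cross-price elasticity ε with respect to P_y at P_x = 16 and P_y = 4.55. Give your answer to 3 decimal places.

-0.048

At P_x = 16 and P_y = 4.55: Q_x = 2092.536.
∂Q_x/∂P_y = -1.38P_x = -1.38(16) = -22.0800.
ε = (∂Q_x/∂P_y)(P_y/Q_x) = -22.0800 × (4.55/2092.536) ≈ -0.048.
ε < 0: complements.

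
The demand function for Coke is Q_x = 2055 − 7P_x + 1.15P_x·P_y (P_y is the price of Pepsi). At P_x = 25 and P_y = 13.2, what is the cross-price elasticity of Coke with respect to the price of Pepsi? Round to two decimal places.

At P_x = 25 and P_y = 13.2: Q_x = 2259.5.
∂Q_x/∂P_y = 1.15P_x = 1.15(25) = 28.7500.
ε = (∂Q_x/∂P_y)(P_y/Q_x) = 28.7500 × (13.2/2259.5) ≈ 0.17.

0.17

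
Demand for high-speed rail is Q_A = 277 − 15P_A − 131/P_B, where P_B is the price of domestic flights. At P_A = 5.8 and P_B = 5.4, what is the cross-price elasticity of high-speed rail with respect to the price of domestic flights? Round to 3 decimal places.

At P_A = 5.8 and P_B = 5.4: Q_A = 165.741.
∂Q_A/∂P_B = 131/P_B² = 4.4925.
ε = (∂Q_A/∂P_B)(P_B/Q_A) = 4.4925 × (5.4/165.741) ≈ 0.146.
ε > 0: substitutes.

0.146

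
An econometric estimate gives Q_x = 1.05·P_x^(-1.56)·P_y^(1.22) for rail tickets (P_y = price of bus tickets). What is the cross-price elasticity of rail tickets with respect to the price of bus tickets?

In a log-linear (constant-elasticity) demand function, the coefficient on the exponent of P_y is the cross-price elasticity.
ε = 1.22. Positive, so rail tickets and bus tickets are substitutes.

1.22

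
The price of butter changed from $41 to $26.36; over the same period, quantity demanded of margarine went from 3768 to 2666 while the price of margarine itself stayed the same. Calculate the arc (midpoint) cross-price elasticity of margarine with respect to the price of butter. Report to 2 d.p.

0.79

ΔQ_A = 2666 − 3768 = -1102; ΔP_B = 26.36 − 41 = -14.64.
Midpoints: Q̄_A = 3217.0, P̄_B = 33.68.
ε = (ΔQ_A/Q̄_A)/(ΔP_B/P̄_B) = (-1102/3217.0)/(-14.64/33.68) ≈ 0.79.
ε > 0: margarine and butter are substitutes.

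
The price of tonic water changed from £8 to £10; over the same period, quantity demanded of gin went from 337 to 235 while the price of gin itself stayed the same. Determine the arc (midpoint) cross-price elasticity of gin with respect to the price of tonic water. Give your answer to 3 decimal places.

ΔQ_A = 235 − 337 = -102; ΔP_B = 10 − 8 = 2.
Midpoints: Q̄_A = 286.0, P̄_B = 9.00.
ε = (ΔQ_A/Q̄_A)/(ΔP_B/P̄_B) = (-102/286.0)/(2/9.00) ≈ -1.605.

-1.605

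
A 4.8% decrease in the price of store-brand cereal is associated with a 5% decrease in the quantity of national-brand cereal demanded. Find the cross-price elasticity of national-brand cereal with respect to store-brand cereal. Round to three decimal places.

ε = (%ΔQ of national-brand cereal) / (%ΔP of store-brand cereal) = (-5%) / (-4.8%) ≈ 1.042.

1.042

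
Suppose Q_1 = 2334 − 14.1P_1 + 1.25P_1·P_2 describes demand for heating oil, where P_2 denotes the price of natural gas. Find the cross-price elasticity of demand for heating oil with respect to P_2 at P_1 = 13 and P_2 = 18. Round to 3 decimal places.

At P_1 = 13 and P_2 = 18: Q_1 = 2443.2.
∂Q_1/∂P_2 = 1.25P_1 = 1.25(13) = 16.2500.
ε = (∂Q_1/∂P_2)(P_2/Q_1) = 16.2500 × (18/2443.2) ≈ 0.120.
ε > 0: substitutes.

0.120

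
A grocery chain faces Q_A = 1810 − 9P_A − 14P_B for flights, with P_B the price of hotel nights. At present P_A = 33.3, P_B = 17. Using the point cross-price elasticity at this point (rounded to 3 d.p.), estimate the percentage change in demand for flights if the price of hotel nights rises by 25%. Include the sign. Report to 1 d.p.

-4.7%

At P_A = 33.3, P_B = 17: Q_A = 1272.3.
∂Q_A/∂P_B = -14.
ε = (∂Q_A/∂P_B)(P_B/Q_A) = -14.0000 × 17/1272.3 ≈ -0.187.
%ΔQ_A ≈ ε × %ΔP_B = -0.187 × (25%) = -4.7%.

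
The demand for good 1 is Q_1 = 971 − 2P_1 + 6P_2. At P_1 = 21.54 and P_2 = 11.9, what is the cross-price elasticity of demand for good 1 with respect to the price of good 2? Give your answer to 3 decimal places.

0.071

At P_1 = 21.54 and P_2 = 11.9: Q_1 = 999.32.
∂Q_1/∂P_2 = 6.
ε = (∂Q_1/∂P_2)(P_2/Q_1) = 6 × (11.9/999.32) ≈ 0.071.
Since ε > 0, good 1 and good 2 are substitutes.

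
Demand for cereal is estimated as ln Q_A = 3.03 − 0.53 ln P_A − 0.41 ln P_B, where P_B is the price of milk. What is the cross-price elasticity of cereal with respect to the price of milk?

-0.41

In a log-linear (constant-elasticity) demand function, the coefficient on ln P_B is the cross-price elasticity.
ε = -0.41. Negative, so cereal and milk are complements.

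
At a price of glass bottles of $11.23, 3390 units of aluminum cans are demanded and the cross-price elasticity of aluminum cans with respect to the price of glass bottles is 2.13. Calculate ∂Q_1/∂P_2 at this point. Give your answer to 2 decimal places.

ε = (∂Q_1/∂P_2)·(P_2/Q_1) ⇒ ∂Q_1/∂P_2 = ε·Q_1/P_2 = 2.13 × 3390/11.23 ≈ 642.98.

642.98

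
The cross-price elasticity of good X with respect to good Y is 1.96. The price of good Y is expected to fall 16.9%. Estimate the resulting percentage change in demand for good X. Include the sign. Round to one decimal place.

-33.1%

%ΔQ ≈ ε × %ΔP of good Y = 1.96 × (-16.9%) = -33.1%.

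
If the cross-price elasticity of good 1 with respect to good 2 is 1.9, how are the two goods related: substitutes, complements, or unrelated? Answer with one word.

substitutes

ε = 1.9 > 0, so a higher price of good 2 raises demand for good 1: substitutes.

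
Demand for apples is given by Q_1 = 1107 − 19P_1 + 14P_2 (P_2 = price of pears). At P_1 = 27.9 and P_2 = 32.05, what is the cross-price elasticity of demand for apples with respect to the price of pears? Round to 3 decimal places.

0.438

At P_1 = 27.9 and P_2 = 32.05: Q_1 = 1025.6.
∂Q_1/∂P_2 = 14.
ε = (∂Q_1/∂P_2)(P_2/Q_1) = 14 × (32.05/1025.6) ≈ 0.438.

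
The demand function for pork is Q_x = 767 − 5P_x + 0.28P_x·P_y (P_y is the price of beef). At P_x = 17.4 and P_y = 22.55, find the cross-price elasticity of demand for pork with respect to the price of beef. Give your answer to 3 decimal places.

0.139

At P_x = 17.4 and P_y = 22.55: Q_x = 789.864.
∂Q_x/∂P_y = 0.28P_x = 0.28(17.4) = 4.8720.
ε = (∂Q_x/∂P_y)(P_y/Q_x) = 4.8720 × (22.55/789.864) ≈ 0.139.
ε > 0: substitutes.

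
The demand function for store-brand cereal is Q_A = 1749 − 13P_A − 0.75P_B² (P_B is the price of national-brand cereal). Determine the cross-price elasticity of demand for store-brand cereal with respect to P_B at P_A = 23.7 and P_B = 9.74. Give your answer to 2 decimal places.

-0.10

At P_A = 23.7 and P_B = 9.74: Q_A = 1369.749.
∂Q_A/∂P_B = -1.5P_B = -1.5(9.74) = -14.6100.
ε = (∂Q_A/∂P_B)(P_B/Q_A) = -14.6100 × (9.74/1369.749) ≈ -0.10.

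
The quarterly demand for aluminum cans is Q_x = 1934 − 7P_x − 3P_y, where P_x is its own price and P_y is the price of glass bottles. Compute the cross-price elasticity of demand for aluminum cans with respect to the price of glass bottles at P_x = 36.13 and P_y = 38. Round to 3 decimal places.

At P_x = 36.13 and P_y = 38: Q_x = 1567.09.
∂Q_x/∂P_y = -3.
ε = (∂Q_x/∂P_y)(P_y/Q_x) = -3 × (38/1567.09) ≈ -0.073.

-0.073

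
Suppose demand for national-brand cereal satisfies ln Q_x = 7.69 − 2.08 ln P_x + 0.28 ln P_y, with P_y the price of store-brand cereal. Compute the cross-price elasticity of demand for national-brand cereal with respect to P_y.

In a log-linear (constant-elasticity) demand function, the coefficient on ln P_y is the cross-price elasticity.
ε = 0.28. Positive, so national-brand cereal and store-brand cereal are substitutes.

0.28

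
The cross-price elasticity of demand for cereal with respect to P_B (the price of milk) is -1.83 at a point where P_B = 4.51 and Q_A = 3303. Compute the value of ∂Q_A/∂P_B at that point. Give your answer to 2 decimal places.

ε = (∂Q_A/∂P_B)·(P_B/Q_A) ⇒ ∂Q_A/∂P_B = ε·Q_A/P_B = -1.83 × 3303/4.51 ≈ -1340.24.

-1340.24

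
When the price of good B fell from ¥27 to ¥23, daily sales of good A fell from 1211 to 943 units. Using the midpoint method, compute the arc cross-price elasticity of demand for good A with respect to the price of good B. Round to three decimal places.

ΔQ_A = 943 − 1211 = -268; ΔP_B = 23 − 27 = -4.
Midpoints: Q̄_A = 1077.0, P̄_B = 25.00.
ε = (ΔQ_A/Q̄_A)/(ΔP_B/P̄_B) = (-268/1077.0)/(-4/25.00) ≈ 1.555.

1.555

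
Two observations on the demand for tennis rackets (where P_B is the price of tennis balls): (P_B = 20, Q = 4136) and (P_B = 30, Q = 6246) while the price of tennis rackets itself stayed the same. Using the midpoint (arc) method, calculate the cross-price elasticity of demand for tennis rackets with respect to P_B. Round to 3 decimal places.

ΔQ_A = 6246 − 4136 = 2110; ΔP_B = 30 − 20 = 10.
Midpoints: Q̄_A = 5191.0, P̄_B = 25.00.
ε = (ΔQ_A/Q̄_A)/(ΔP_B/P̄_B) = (2110/5191.0)/(10/25.00) ≈ 1.016.

1.016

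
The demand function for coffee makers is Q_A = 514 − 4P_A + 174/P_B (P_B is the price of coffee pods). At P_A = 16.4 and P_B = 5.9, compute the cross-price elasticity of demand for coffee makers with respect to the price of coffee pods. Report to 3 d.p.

-0.062

At P_A = 16.4 and P_B = 5.9: Q_A = 477.892.
∂Q_A/∂P_B = −174/P_B² = -4.9986.
ε = (∂Q_A/∂P_B)(P_B/Q_A) = -4.9986 × (5.9/477.892) ≈ -0.062.
ε < 0: complements.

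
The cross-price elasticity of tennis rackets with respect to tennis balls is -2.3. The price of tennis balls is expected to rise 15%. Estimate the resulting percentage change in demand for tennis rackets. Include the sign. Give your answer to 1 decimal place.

%ΔQ ≈ ε × %ΔP of tennis balls = -2.3 × (15%) = -34.5%.
Demand for tennis rackets falls by about 34.5%.

-34.5%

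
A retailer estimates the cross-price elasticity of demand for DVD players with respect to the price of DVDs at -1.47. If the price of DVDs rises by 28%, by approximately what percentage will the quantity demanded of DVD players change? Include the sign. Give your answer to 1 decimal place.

-41.2%

%ΔQ ≈ ε × %ΔP of DVDs = -1.47 × (28%) = -41.2%.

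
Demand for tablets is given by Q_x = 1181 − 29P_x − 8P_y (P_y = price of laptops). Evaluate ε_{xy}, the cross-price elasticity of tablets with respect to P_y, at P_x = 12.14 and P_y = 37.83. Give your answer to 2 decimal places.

-0.58

At P_x = 12.14 and P_y = 37.83: Q_x = 526.3.
∂Q_x/∂P_y = -8.
ε = (∂Q_x/∂P_y)(P_y/Q_x) = -8 × (37.83/526.3) ≈ -0.58.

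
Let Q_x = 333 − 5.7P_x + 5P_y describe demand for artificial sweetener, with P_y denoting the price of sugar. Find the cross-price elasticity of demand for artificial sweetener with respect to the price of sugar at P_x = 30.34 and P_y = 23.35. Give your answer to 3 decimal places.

At P_x = 30.34 and P_y = 23.35: Q_x = 276.812.
∂Q_x/∂P_y = 5.
ε = (∂Q_x/∂P_y)(P_y/Q_x) = 5 × (23.35/276.812) ≈ 0.422.
Since ε > 0, artificial sweetener and sugar are substitutes.

0.422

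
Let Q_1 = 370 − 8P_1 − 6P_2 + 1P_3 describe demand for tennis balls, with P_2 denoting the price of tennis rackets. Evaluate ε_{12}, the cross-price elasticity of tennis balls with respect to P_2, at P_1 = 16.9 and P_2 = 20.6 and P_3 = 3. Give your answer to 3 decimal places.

At P_1 = 16.9 and P_2 = 20.6 and P_3 = 3: Q_1 = 114.2.
∂Q_1/∂P_2 = -6.
ε = (∂Q_1/∂P_2)(P_2/Q_1) = -6 × (20.6/114.2) ≈ -1.082.
Since ε < 0, tennis balls and tennis rackets are complements.

-1.082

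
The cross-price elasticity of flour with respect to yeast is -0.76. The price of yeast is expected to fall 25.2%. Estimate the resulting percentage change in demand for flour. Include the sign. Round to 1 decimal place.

19.2%

%ΔQ ≈ ε × %ΔP of yeast = -0.76 × (-25.2%) = 19.2%.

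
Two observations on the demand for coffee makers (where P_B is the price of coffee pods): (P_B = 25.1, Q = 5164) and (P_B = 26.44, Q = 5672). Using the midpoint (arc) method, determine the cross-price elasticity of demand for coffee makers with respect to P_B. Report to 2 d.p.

1.80

ΔQ_A = 5672 − 5164 = 508; ΔP_B = 26.44 − 25.1 = 1.34.
Midpoints: Q̄_A = 5418.0, P̄_B = 25.77.
ε = (ΔQ_A/Q̄_A)/(ΔP_B/P̄_B) = (508/5418.0)/(1.34/25.77) ≈ 1.80.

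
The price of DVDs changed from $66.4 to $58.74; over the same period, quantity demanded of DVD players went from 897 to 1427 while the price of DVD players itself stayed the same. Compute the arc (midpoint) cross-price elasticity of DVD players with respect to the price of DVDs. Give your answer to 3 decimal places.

ΔQ_A = 1427 − 897 = 530; ΔP_B = 58.74 − 66.4 = -7.66.
Midpoints: Q̄_A = 1162.0, P̄_B = 62.57.
ε = (ΔQ_A/Q̄_A)/(ΔP_B/P̄_B) = (530/1162.0)/(-7.66/62.57) ≈ -3.726.

-3.726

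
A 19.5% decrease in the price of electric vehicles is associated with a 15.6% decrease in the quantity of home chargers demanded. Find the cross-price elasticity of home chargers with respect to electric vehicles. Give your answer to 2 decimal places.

ε = (%ΔQ of home chargers) / (%ΔP of electric vehicles) = (-15.6%) / (-19.5%) ≈ 0.80.

0.80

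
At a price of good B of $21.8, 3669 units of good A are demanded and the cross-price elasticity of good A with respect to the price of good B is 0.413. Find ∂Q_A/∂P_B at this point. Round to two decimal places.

ε = (∂Q_A/∂P_B)·(P_B/Q_A) ⇒ ∂Q_A/∂P_B = ε·Q_A/P_B = 0.413 × 3669/21.8 ≈ 69.51.

69.51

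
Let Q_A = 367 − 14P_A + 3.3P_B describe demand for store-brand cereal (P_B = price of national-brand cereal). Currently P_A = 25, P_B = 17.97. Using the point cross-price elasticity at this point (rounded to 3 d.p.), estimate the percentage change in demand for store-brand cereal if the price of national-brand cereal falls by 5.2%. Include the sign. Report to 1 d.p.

At P_A = 25, P_B = 17.97: Q_A = 76.301.
∂Q_A/∂P_B = 3.3.
ε = (∂Q_A/∂P_B)(P_B/Q_A) = 3.3000 × 17.97/76.301 ≈ 0.777.
%ΔQ_A ≈ ε × %ΔP_B = 0.777 × (-5.2%) = -4.0%.

-4.0%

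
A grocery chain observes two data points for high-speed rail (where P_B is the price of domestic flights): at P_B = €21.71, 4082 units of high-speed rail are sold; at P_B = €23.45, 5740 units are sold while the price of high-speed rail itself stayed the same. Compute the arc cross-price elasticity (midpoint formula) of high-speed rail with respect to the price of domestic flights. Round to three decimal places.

4.381

ΔQ_A = 5740 − 4082 = 1658; ΔP_B = 23.45 − 21.71 = 1.74.
Midpoints: Q̄_A = 4911.0, P̄_B = 22.58.
ε = (ΔQ_A/Q̄_A)/(ΔP_B/P̄_B) = (1658/4911.0)/(1.74/22.58) ≈ 4.381.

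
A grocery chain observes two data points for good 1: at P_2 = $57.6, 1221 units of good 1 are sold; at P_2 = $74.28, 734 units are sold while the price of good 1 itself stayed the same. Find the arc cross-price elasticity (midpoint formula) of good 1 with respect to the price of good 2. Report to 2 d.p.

ΔQ_1 = 734 − 1221 = -487; ΔP_2 = 74.28 − 57.6 = 16.68.
Midpoints: Q̄_1 = 977.5, P̄_2 = 65.94.
ε = (ΔQ_1/Q̄_1)/(ΔP_2/P̄_2) = (-487/977.5)/(16.68/65.94) ≈ -1.97.

-1.97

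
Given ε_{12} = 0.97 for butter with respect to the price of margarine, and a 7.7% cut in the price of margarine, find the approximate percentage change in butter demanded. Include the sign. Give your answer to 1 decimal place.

-7.5%

%ΔQ ≈ ε × %ΔP of margarine = 0.97 × (-7.7%) = -7.5%.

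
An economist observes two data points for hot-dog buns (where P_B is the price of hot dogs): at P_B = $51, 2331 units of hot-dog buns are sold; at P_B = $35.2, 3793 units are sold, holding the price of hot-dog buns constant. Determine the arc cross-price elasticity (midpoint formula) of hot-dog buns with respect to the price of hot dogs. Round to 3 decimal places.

-1.302

ΔQ_A = 3793 − 2331 = 1462; ΔP_B = 35.2 − 51 = -15.8.
Midpoints: Q̄_A = 3062.0, P̄_B = 43.10.
ε = (ΔQ_A/Q̄_A)/(ΔP_B/P̄_B) = (1462/3062.0)/(-15.8/43.10) ≈ -1.302.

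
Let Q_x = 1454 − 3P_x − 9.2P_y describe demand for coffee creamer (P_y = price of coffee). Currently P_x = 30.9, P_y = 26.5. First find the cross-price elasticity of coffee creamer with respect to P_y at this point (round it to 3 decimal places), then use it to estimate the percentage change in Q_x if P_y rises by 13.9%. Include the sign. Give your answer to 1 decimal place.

-3.0%

At P_x = 30.9, P_y = 26.5: Q_x = 1117.5.
∂Q_x/∂P_y = -9.2.
ε = (∂Q_x/∂P_y)(P_y/Q_x) = -9.2000 × 26.5/1117.5 ≈ -0.218.
%ΔQ_x ≈ ε × %ΔP_y = -0.218 × (13.9%) = -3.0%.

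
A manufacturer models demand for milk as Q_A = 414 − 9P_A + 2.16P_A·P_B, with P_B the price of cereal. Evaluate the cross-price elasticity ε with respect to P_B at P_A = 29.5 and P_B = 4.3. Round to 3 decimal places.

0.649

At P_A = 29.5 and P_B = 4.3: Q_A = 422.496.
∂Q_A/∂P_B = 2.16P_A = 2.16(29.5) = 63.7200.
ε = (∂Q_A/∂P_B)(P_B/Q_A) = 63.7200 × (4.3/422.496) ≈ 0.649.
ε > 0: substitutes.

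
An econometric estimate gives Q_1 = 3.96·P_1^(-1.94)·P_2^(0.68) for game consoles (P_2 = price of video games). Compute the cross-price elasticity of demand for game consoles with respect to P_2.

0.68

In a log-linear (constant-elasticity) demand function, the coefficient on the exponent of P_2 is the cross-price elasticity.
ε = 0.68. Positive, so game consoles and video games are substitutes.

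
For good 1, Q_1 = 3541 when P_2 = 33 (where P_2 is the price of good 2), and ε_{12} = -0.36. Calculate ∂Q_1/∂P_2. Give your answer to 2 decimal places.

-38.63

ε = (∂Q_1/∂P_2)·(P_2/Q_1) ⇒ ∂Q_1/∂P_2 = ε·Q_1/P_2 = -0.36 × 3541/33 ≈ -38.63.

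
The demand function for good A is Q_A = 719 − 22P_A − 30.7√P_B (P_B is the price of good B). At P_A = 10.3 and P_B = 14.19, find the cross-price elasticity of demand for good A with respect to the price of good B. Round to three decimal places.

-0.153

At P_A = 10.3 and P_B = 14.19: Q_A = 376.754.
∂Q_A/∂P_B = -30.7/(2√P_B) = -30.7/(2√14.19) = -4.0749.
ε = (∂Q_A/∂P_B)(P_B/Q_A) = -4.0749 × (14.19/376.754) ≈ -0.153.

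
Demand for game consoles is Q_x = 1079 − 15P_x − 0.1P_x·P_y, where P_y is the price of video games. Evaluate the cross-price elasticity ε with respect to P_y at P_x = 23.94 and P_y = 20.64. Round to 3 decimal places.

-0.074

At P_x = 23.94 and P_y = 20.64: Q_x = 670.488.
∂Q_x/∂P_y = -0.1P_x = -0.1(23.94) = -2.3940.
ε = (∂Q_x/∂P_y)(P_y/Q_x) = -2.3940 × (20.64/670.488) ≈ -0.074.
ε < 0: complements.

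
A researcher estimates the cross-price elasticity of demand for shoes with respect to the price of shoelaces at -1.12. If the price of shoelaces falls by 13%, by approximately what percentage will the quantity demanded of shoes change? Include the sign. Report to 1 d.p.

14.6%

%ΔQ ≈ ε × %ΔP of shoelaces = -1.12 × (-13%) = 14.6%.
Demand for shoes rises by about 14.6%.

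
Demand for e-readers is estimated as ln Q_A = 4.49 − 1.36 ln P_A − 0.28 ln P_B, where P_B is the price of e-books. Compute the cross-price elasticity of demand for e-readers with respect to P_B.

-0.28

In a log-linear (constant-elasticity) demand function, the coefficient on ln P_B is the cross-price elasticity.
ε = -0.28. Negative, so e-readers and e-books are complements.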